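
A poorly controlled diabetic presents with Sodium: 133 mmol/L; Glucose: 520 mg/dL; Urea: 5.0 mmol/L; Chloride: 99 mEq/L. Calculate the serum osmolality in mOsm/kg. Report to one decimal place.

Calculated osmolality = 2·Na + glucose/18 + urea
= 2·133 + 520/18 + 5
= 266 + 28.89 + 5
= 299.89 mOsm/kg

299.9 mOsm/kg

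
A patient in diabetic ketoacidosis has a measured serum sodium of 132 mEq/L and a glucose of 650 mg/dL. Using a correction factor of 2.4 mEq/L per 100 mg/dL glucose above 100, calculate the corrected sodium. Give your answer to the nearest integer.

Corrected Na = measured Na + 2.4 · (glucose − 100)/100
= 132 + 2.4 · (650 − 100)/100
= 132 + 13.2
= 145.2 mEq/L

145 mEq/L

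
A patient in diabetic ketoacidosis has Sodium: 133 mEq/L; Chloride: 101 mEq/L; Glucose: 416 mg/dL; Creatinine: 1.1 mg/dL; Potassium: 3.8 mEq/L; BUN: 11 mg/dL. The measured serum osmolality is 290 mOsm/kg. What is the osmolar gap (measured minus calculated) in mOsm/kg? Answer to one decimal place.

-3.0 mOsm/kg

Calculated osmolality = 2·Na + glucose/18 + BUN/2.8
= 2·133 + 416/18 + 11/2.8
= 266 + 23.11 + 3.93
= 293.04 mOsm/kg ≈ 293.0 mOsm/kg
Osmolar gap = measured − calculated = 290 − 293.0 = -3.0 mOsm/kg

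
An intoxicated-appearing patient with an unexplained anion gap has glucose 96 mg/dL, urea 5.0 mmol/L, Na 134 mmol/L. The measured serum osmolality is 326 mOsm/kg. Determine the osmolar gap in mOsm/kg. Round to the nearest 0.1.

Calculated osmolality = 2·Na + glucose/18 + urea
= 2·134 + 96/18 + 5
= 268 + 5.33 + 5
= 278.33 mOsm/kg ≈ 278.3 mOsm/kg
Osmolar gap = measured − calculated = 326 − 278.3 = 47.7 mOsm/kg

47.7 mOsm/kg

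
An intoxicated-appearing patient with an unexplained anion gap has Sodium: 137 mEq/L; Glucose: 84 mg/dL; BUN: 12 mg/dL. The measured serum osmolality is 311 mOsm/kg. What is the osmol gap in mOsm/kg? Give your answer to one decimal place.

Calculated osmolality = 2·Na + glucose/18 + BUN/2.8
= 2·137 + 84/18 + 12/2.8
= 274 + 4.67 + 4.29
= 282.96 mOsm/kg ≈ 283.0 mOsm/kg
Osmolar gap = measured − calculated = 311 − 283.0 = 28.0 mOsm/kg

28.0 mOsm/kg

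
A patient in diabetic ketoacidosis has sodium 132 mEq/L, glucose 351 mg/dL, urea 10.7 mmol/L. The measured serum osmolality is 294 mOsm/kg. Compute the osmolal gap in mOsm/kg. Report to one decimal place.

Calculated osmolality = 2·Na + glucose/18 + urea
= 2·132 + 351/18 + 10.7
= 264 + 19.50 + 10.70
= 294.2 mOsm/kg ≈ 294.2 mOsm/kg
Osmolar gap = measured − calculated = 294 − 294.2 = -0.2 mOsm/kg

-0.2 mOsm/kg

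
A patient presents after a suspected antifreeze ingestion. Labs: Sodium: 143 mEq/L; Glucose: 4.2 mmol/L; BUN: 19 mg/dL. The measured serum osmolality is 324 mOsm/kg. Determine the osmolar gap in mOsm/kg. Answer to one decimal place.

27.0 mOsm/kg

Calculated osmolality = 2·Na + glucose + BUN/2.8
= 2·143 + 4.2 + 19/2.8
= 286 + 4.20 + 6.79
= 296.99 mOsm/kg ≈ 297.0 mOsm/kg
Osmolar gap = measured − calculated = 324 − 297.0 = 27.0 mOsm/kg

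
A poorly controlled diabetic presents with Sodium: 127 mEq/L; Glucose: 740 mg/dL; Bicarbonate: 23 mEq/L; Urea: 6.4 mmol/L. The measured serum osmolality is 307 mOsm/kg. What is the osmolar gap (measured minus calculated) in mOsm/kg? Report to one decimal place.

5.5 mOsm/kg

Calculated osmolality = 2·Na + glucose/18 + urea
= 2·127 + 740/18 + 6.4
= 254 + 41.11 + 6.40
= 301.51 mOsm/kg ≈ 301.5 mOsm/kg
Osmolar gap = measured − calculated = 307 − 301.5 = 5.5 mOsm/kg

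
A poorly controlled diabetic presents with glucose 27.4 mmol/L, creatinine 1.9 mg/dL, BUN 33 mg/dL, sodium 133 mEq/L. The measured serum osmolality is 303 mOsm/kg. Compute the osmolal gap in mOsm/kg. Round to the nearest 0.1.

-2.2 mOsm/kg

Calculated osmolality = 2·Na + glucose + BUN/2.8
= 2·133 + 27.4 + 33/2.8
= 266 + 27.40 + 11.79
= 305.19 mOsm/kg ≈ 305.2 mOsm/kg
Osmolar gap = measured − calculated = 303 − 305.2 = -2.2 mOsm/kg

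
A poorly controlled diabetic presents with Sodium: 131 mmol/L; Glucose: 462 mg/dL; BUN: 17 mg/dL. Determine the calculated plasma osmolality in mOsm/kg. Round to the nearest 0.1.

Calculated osmolality = 2·Na + glucose/18 + BUN/2.8
= 2·131 + 462/18 + 17/2.8
= 262 + 25.67 + 6.07
= 293.74 mOsm/kg

293.7 mOsm/kg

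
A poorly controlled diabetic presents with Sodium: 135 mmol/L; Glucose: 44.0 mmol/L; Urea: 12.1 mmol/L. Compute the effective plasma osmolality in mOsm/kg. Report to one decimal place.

Effective osmolality excludes urea (freely permeant across cell membranes):
2·Na + glucose
= 2·135 + 44
= 270 + 44
= 314 mOsm/kg

314.0 mOsm/kg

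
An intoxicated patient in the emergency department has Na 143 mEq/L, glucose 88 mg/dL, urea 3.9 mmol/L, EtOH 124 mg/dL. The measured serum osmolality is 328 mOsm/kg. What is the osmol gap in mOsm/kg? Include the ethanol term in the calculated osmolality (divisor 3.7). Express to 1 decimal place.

-0.3 mOsm/kg

Calculated osmolality = 2·Na + glucose/18 + urea + ethanol/3.7
= 2·143 + 88/18 + 3.9 + 124/3.7
= 286 + 4.89 + 3.90 + 33.51
= 328.3 mOsm/kg ≈ 328.3 mOsm/kg
Osmolar gap = measured − calculated = 328 − 328.3 = -0.3 mOsm/kg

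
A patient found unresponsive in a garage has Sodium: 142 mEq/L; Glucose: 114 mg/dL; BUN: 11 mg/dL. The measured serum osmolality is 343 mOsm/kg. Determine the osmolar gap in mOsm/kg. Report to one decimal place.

48.7 mOsm/kg

Calculated osmolality = 2·Na + glucose/18 + BUN/2.8
= 2·142 + 114/18 + 11/2.8
= 284 + 6.33 + 3.93
= 294.26 mOsm/kg ≈ 294.3 mOsm/kg
Osmolar gap = measured − calculated = 343 − 294.3 = 48.7 mOsm/kg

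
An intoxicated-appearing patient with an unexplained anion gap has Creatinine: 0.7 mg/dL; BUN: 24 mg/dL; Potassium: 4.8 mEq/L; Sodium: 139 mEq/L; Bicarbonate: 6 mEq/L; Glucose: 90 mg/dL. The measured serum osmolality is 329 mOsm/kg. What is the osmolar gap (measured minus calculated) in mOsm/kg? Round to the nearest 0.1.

Calculated osmolality = 2·Na + glucose/18 + BUN/2.8
= 2·139 + 90/18 + 24/2.8
= 278 + 5 + 8.57
= 291.57 mOsm/kg ≈ 291.6 mOsm/kg
Osmolar gap = measured − calculated = 329 − 291.6 = 37.4 mOsm/kg

37.4 mOsm/kg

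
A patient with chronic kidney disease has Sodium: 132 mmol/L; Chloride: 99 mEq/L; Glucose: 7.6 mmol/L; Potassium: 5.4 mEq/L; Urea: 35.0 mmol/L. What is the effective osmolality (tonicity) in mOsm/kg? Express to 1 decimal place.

271.6 mOsm/kg

Effective osmolality excludes urea (freely permeant across cell membranes):
2·Na + glucose
= 2·132 + 7.6
= 264 + 7.6
= 271.6 mOsm/kg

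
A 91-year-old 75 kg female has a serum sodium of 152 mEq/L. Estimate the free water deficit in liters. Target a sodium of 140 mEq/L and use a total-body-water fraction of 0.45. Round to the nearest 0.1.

TBW = 0.45 · 75 = 33.75 L
Free water deficit = TBW · (Na/140 − 1)
= 33.75 · (152/140 − 1)
= 33.75 · 0.0857
= 2.89 L

2.9 L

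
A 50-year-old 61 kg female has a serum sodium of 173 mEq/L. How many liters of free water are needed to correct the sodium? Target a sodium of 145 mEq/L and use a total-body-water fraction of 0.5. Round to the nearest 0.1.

TBW = 0.5 · 61 = 30.5 L
Free water deficit = TBW · (Na/145 − 1)
= 30.5 · (173/145 − 1)
= 30.5 · 0.1931
= 5.89 L

5.9 L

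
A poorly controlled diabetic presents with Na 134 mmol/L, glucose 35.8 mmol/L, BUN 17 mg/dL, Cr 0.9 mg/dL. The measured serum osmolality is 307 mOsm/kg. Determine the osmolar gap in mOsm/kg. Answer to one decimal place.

-2.9 mOsm/kg

Calculated osmolality = 2·Na + glucose + BUN/2.8
= 2·134 + 35.8 + 17/2.8
= 268 + 35.80 + 6.07
= 309.87 mOsm/kg ≈ 309.9 mOsm/kg
Osmolar gap = measured − calculated = 307 − 309.9 = -2.9 mOsm/kg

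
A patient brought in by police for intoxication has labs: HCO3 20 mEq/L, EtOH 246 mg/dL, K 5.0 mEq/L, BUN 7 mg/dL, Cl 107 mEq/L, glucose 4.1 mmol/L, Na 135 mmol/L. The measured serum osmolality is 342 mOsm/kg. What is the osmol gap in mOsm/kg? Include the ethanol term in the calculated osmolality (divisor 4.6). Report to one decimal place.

11.9 mOsm/kg

Calculated osmolality = 2·Na + glucose + BUN/2.8 + ethanol/4.6
= 2·135 + 4.1 + 7/2.8 + 246/4.6
= 270 + 4.10 + 2.50 + 53.48
= 330.08 mOsm/kg ≈ 330.1 mOsm/kg
Osmolar gap = measured − calculated = 342 − 330.1 = 11.9 mOsm/kg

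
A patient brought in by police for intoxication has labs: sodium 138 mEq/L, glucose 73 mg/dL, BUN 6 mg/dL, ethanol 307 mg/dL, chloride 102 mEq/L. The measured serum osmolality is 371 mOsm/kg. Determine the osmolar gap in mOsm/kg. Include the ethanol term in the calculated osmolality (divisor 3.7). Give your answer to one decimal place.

5.8 mOsm/kg

Calculated osmolality = 2·Na + glucose/18 + BUN/2.8 + ethanol/3.7
= 2·138 + 73/18 + 6/2.8 + 307/3.7
= 276 + 4.06 + 2.14 + 82.97
= 365.17 mOsm/kg ≈ 365.2 mOsm/kg
Osmolar gap = measured − calculated = 371 − 365.2 = 5.8 mOsm/kg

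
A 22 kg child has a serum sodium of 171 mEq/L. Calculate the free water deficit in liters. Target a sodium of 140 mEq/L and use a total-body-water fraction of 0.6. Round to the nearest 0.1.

2.9 L

TBW = 0.6 · 22 = 13.2 L
Free water deficit = TBW · (Na/140 − 1)
= 13.2 · (171/140 − 1)
= 13.2 · 0.2214
= 2.92 L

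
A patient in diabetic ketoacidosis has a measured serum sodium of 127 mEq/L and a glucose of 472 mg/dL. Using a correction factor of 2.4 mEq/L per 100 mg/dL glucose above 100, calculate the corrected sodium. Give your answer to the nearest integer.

Corrected Na = measured Na + 2.4 · (glucose − 100)/100
= 127 + 2.4 · (472 − 100)/100
= 127 + 8.9
= 135.9 mEq/L

136 mEq/L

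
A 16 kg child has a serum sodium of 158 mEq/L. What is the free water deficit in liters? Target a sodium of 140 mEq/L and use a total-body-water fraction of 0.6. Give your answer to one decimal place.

1.2 L

TBW = 0.6 · 16 = 9.6 L
Free water deficit = TBW · (Na/140 − 1)
= 9.6 · (158/140 − 1)
= 9.6 · 0.1286
= 1.23 L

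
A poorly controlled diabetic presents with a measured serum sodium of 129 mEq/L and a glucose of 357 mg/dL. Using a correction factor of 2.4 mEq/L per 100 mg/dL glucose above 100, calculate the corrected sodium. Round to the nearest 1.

135 mEq/L

Corrected Na = measured Na + 2.4 · (glucose − 100)/100
= 129 + 2.4 · (357 − 100)/100
= 129 + 6.2
= 135.2 mEq/L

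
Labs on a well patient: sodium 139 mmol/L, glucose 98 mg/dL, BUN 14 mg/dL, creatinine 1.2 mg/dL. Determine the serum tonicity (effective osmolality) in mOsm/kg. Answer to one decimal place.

Effective osmolality excludes urea (freely permeant across cell membranes):
2·Na + glucose/18
= 2·139 + 98/18
= 278 + 5.44
= 283.44 mOsm/kg

283.4 mOsm/kg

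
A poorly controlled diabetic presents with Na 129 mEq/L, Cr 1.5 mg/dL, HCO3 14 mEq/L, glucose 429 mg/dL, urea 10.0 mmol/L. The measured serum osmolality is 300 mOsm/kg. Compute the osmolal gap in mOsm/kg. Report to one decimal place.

Calculated osmolality = 2·Na + glucose/18 + urea
= 2·129 + 429/18 + 10
= 258 + 23.83 + 10
= 291.83 mOsm/kg ≈ 291.8 mOsm/kg
Osmolar gap = measured − calculated = 300 − 291.8 = 8.2 mOsm/kg

8.2 mOsm/kg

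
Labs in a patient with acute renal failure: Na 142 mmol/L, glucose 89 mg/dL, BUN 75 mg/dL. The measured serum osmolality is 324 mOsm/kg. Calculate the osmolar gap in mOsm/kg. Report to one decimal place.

8.3 mOsm/kg

Calculated osmolality = 2·Na + glucose/18 + BUN/2.8
= 2·142 + 89/18 + 75/2.8
= 284 + 4.94 + 26.79
= 315.73 mOsm/kg ≈ 315.7 mOsm/kg
Osmolar gap = measured − calculated = 324 − 315.7 = 8.3 mOsm/kg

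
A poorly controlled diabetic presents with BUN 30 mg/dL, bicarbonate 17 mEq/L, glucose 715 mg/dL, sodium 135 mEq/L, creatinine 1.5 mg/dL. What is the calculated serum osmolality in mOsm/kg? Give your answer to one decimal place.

320.4 mOsm/kg

Calculated osmolality = 2·Na + glucose/18 + BUN/2.8
= 2·135 + 715/18 + 30/2.8
= 270 + 39.72 + 10.71
= 320.43 mOsm/kg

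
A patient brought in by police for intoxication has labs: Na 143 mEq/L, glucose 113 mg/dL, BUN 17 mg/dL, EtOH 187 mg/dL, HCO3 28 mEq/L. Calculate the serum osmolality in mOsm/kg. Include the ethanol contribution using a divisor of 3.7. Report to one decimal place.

Calculated osmolality = 2·Na + glucose/18 + BUN/2.8 + ethanol/3.7
= 2·143 + 113/18 + 17/2.8 + 187/3.7
= 286 + 6.28 + 6.07 + 50.54
= 348.89 mOsm/kg

348.9 mOsm/kg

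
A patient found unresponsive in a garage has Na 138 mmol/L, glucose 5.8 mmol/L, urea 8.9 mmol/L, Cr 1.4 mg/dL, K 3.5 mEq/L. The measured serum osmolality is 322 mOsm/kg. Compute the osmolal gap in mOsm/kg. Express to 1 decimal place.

Calculated osmolality = 2·Na + glucose + urea
= 2·138 + 5.8 + 8.9
= 276 + 5.80 + 8.90
= 290.7 mOsm/kg ≈ 290.7 mOsm/kg
Osmolar gap = measured − calculated = 322 − 290.7 = 31.3 mOsm/kg

31.3 mOsm/kg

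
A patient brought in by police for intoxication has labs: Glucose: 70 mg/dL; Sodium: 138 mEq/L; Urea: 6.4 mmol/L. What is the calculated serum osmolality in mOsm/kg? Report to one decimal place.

286.3 mOsm/kg

Calculated osmolality = 2·Na + glucose/18 + urea
= 2·138 + 70/18 + 6.4
= 276 + 3.89 + 6.40
= 286.29 mOsm/kg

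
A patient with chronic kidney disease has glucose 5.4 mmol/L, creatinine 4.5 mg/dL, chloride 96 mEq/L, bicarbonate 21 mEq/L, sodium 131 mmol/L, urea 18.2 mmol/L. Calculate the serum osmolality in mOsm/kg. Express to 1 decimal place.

Calculated osmolality = 2·Na + glucose + urea
= 2·131 + 5.4 + 18.2
= 262 + 5.40 + 18.20
= 285.6 mOsm/kg

285.6 mOsm/kg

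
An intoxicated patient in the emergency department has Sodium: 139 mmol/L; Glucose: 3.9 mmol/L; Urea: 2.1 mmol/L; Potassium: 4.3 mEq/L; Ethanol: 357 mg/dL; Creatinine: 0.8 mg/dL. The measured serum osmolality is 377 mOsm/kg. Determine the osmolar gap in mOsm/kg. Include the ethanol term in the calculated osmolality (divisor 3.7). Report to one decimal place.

-3.5 mOsm/kg

Calculated osmolality = 2·Na + glucose + urea + ethanol/3.7
= 2·139 + 3.9 + 2.1 + 357/3.7
= 278 + 3.90 + 2.10 + 96.49
= 380.49 mOsm/kg ≈ 380.5 mOsm/kg
Osmolar gap = measured − calculated = 377 − 380.5 = -3.5 mOsm/kg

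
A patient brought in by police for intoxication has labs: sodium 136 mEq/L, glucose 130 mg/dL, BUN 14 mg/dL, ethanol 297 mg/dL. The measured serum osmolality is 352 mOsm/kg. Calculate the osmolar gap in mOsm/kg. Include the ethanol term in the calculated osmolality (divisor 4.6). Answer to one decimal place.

Calculated osmolality = 2·Na + glucose/18 + BUN/2.8 + ethanol/4.6
= 2·136 + 130/18 + 14/2.8 + 297/4.6
= 272 + 7.22 + 5 + 64.57
= 348.79 mOsm/kg ≈ 348.8 mOsm/kg
Osmolar gap = measured − calculated = 352 − 348.8 = 3.2 mOsm/kg

3.2 mOsm/kg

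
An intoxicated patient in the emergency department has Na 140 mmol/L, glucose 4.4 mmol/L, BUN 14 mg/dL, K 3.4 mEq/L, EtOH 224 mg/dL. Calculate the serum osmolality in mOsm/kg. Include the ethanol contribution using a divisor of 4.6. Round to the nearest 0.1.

338.1 mOsm/kg

Calculated osmolality = 2·Na + glucose + BUN/2.8 + ethanol/4.6
= 2·140 + 4.4 + 14/2.8 + 224/4.6
= 280 + 4.40 + 5 + 48.70
= 338.1 mOsm/kg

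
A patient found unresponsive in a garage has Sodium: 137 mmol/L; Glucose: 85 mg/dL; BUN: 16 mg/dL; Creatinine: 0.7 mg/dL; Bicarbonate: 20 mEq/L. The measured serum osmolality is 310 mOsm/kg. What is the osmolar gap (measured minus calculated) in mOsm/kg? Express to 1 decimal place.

25.6 mOsm/kg

Calculated osmolality = 2·Na + glucose/18 + BUN/2.8
= 2·137 + 85/18 + 16/2.8
= 274 + 4.72 + 5.71
= 284.43 mOsm/kg ≈ 284.4 mOsm/kg
Osmolar gap = measured − calculated = 310 − 284.4 = 25.6 mOsm/kg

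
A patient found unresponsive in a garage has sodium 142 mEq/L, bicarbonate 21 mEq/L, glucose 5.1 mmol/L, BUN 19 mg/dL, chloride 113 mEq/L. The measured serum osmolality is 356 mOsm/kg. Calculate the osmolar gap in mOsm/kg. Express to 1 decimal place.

60.1 mOsm/kg

Calculated osmolality = 2·Na + glucose + BUN/2.8
= 2·142 + 5.1 + 19/2.8
= 284 + 5.10 + 6.79
= 295.89 mOsm/kg ≈ 295.9 mOsm/kg
Osmolar gap = measured − calculated = 356 − 295.9 = 60.1 mOsm/kg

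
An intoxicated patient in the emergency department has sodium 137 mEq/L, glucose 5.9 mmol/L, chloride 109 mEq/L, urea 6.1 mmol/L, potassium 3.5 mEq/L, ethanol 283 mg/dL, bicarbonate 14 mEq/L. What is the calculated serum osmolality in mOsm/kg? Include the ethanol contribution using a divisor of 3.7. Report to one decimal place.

Calculated osmolality = 2·Na + glucose + urea + ethanol/3.7
= 2·137 + 5.9 + 6.1 + 283/3.7
= 274 + 5.90 + 6.10 + 76.49
= 362.49 mOsm/kg

362.5 mOsm/kg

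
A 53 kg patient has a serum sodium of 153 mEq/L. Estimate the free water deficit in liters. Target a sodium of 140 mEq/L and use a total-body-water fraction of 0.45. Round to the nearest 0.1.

2.2 L

TBW = 0.45 · 53 = 23.85 L
Free water deficit = TBW · (Na/140 − 1)
= 23.85 · (153/140 − 1)
= 23.85 · 0.0929
= 2.22 L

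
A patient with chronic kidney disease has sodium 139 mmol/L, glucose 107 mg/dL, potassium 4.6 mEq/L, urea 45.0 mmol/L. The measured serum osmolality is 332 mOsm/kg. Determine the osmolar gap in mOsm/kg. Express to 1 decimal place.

Calculated osmolality = 2·Na + glucose/18 + urea
= 2·139 + 107/18 + 45
= 278 + 5.94 + 45
= 328.94 mOsm/kg ≈ 328.9 mOsm/kg
Osmolar gap = measured − calculated = 332 − 328.9 = 3.1 mOsm/kg

3.1 mOsm/kg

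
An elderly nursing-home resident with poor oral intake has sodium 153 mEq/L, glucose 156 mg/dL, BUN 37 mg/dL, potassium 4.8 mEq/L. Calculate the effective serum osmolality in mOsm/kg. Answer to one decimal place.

314.7 mOsm/kg

Effective osmolality excludes urea (freely permeant across cell membranes):
2·Na + glucose/18
= 2·153 + 156/18
= 306 + 8.67
= 314.67 mOsm/kg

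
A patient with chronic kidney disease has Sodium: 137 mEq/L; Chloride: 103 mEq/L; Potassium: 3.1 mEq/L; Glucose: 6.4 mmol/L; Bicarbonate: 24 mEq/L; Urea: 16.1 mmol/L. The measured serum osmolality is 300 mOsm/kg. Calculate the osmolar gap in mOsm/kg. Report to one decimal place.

3.5 mOsm/kg

Calculated osmolality = 2·Na + glucose + urea
= 2·137 + 6.4 + 16.1
= 274 + 6.40 + 16.10
= 296.5 mOsm/kg ≈ 296.5 mOsm/kg
Osmolar gap = measured − calculated = 300 − 296.5 = 3.5 mOsm/kg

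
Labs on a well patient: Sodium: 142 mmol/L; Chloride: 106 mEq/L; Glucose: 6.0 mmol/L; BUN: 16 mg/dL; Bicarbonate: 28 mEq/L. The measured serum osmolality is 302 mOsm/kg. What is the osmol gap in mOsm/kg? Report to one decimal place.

Calculated osmolality = 2·Na + glucose + BUN/2.8
= 2·142 + 6 + 16/2.8
= 284 + 6 + 5.71
= 295.71 mOsm/kg ≈ 295.7 mOsm/kg
Osmolar gap = measured − calculated = 302 − 295.7 = 6.3 mOsm/kg

6.3 mOsm/kg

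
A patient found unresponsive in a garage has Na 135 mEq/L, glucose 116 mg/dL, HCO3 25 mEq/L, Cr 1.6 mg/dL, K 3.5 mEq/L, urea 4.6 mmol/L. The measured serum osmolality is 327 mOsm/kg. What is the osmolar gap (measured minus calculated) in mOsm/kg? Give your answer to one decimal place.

Calculated osmolality = 2·Na + glucose/18 + urea
= 2·135 + 116/18 + 4.6
= 270 + 6.44 + 4.60
= 281.04 mOsm/kg ≈ 281.0 mOsm/kg
Osmolar gap = measured − calculated = 327 − 281.0 = 46.0 mOsm/kg

46.0 mOsm/kg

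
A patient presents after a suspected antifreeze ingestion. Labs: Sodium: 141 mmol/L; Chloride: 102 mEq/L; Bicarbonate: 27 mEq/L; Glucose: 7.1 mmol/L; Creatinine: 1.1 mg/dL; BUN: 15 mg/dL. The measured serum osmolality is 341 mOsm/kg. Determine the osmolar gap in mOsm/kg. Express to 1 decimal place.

46.5 mOsm/kg

Calculated osmolality = 2·Na + glucose + BUN/2.8
= 2·141 + 7.1 + 15/2.8
= 282 + 7.10 + 5.36
= 294.46 mOsm/kg ≈ 294.5 mOsm/kg
Osmolar gap = measured − calculated = 341 − 294.5 = 46.5 mOsm/kg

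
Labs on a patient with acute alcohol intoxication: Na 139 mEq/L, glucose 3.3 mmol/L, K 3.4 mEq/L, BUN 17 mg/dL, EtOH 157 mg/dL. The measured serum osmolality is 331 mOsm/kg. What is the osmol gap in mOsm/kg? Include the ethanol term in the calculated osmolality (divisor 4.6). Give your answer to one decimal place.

9.5 mOsm/kg

Calculated osmolality = 2·Na + glucose + BUN/2.8 + ethanol/4.6
= 2·139 + 3.3 + 17/2.8 + 157/4.6
= 278 + 3.30 + 6.07 + 34.13
= 321.5 mOsm/kg ≈ 321.5 mOsm/kg
Osmolar gap = measured − calculated = 331 − 321.5 = 9.5 mOsm/kg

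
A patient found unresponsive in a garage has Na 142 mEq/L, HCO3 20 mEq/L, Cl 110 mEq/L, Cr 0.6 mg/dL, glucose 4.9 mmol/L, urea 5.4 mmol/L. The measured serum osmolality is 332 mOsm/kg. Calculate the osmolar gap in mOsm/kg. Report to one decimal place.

37.7 mOsm/kg

Calculated osmolality = 2·Na + glucose + urea
= 2·142 + 4.9 + 5.4
= 284 + 4.90 + 5.40
= 294.3 mOsm/kg ≈ 294.3 mOsm/kg
Osmolar gap = measured − calculated = 332 − 294.3 = 37.7 mOsm/kg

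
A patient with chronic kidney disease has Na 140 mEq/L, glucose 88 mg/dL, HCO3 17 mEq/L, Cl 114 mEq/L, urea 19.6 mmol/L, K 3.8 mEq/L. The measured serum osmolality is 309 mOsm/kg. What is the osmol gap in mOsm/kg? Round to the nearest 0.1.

4.5 mOsm/kg

Calculated osmolality = 2·Na + glucose/18 + urea
= 2·140 + 88/18 + 19.6
= 280 + 4.89 + 19.60
= 304.49 mOsm/kg ≈ 304.5 mOsm/kg
Osmolar gap = measured − calculated = 309 − 304.5 = 4.5 mOsm/kg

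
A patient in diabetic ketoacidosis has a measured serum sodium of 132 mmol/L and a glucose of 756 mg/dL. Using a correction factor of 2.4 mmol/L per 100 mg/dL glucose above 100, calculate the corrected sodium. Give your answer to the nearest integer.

Corrected Na = measured Na + 2.4 · (glucose − 100)/100
= 132 + 2.4 · (756 − 100)/100
= 132 + 15.7
= 147.7 mmol/L

148 mmol/L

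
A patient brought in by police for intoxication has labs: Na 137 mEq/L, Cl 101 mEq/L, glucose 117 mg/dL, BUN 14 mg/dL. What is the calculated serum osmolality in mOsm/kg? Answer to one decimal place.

285.5 mOsm/kg

Calculated osmolality = 2·Na + glucose/18 + BUN/2.8
= 2·137 + 117/18 + 14/2.8
= 274 + 6.50 + 5
= 285.5 mOsm/kg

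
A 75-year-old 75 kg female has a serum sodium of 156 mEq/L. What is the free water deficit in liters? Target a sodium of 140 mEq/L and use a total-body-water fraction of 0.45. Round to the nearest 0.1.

TBW = 0.45 · 75 = 33.75 L
Free water deficit = TBW · (Na/140 − 1)
= 33.75 · (156/140 − 1)
= 33.75 · 0.1143
= 3.86 L

3.9 L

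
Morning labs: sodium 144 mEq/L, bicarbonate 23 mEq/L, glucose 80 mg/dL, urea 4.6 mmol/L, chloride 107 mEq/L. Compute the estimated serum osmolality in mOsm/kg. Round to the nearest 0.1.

Calculated osmolality = 2·Na + glucose/18 + urea
= 2·144 + 80/18 + 4.6
= 288 + 4.44 + 4.60
= 297.04 mOsm/kg

297.0 mOsm/kg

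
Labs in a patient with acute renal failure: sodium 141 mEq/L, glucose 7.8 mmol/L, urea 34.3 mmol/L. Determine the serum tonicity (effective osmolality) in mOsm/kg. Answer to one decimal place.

Effective osmolality excludes urea (freely permeant across cell membranes):
2·Na + glucose
= 2·141 + 7.8
= 282 + 7.8
= 289.8 mOsm/kg

289.8 mOsm/kg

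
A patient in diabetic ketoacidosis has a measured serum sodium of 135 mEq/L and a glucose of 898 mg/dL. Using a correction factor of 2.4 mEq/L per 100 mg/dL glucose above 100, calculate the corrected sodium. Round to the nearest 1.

154 mEq/L

Corrected Na = measured Na + 2.4 · (glucose − 100)/100
= 135 + 2.4 · (898 − 100)/100
= 135 + 19.2
= 154.2 mEq/L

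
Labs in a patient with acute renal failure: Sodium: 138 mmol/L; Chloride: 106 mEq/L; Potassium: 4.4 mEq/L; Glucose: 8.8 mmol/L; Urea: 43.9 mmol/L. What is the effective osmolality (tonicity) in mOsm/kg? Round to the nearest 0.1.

284.8 mOsm/kg

Effective osmolality excludes urea (freely permeant across cell membranes):
2·Na + glucose
= 2·138 + 8.8
= 276 + 8.8
= 284.8 mOsm/kg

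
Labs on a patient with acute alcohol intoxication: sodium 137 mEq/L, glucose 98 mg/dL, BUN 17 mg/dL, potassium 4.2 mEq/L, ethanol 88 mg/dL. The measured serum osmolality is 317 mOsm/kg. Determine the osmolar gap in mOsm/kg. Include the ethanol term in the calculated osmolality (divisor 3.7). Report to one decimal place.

7.7 mOsm/kg

Calculated osmolality = 2·Na + glucose/18 + BUN/2.8 + ethanol/3.7
= 2·137 + 98/18 + 17/2.8 + 88/3.7
= 274 + 5.44 + 6.07 + 23.78
= 309.29 mOsm/kg ≈ 309.3 mOsm/kg
Osmolar gap = measured − calculated = 317 − 309.3 = 7.7 mOsm/kg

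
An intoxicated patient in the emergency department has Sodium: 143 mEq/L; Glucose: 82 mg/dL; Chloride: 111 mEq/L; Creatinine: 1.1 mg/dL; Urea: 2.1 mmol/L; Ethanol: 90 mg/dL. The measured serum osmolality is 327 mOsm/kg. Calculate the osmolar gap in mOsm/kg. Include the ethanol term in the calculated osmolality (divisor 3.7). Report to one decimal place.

Calculated osmolality = 2·Na + glucose/18 + urea + ethanol/3.7
= 2·143 + 82/18 + 2.1 + 90/3.7
= 286 + 4.56 + 2.10 + 24.32
= 316.98 mOsm/kg ≈ 317.0 mOsm/kg
Osmolar gap = measured − calculated = 327 − 317.0 = 10.0 mOsm/kg

10.0 mOsm/kg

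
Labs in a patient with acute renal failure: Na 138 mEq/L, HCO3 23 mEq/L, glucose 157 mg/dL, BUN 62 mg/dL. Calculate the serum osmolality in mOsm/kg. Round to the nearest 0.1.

306.9 mOsm/kg

Calculated osmolality = 2·Na + glucose/18 + BUN/2.8
= 2·138 + 157/18 + 62/2.8
= 276 + 8.72 + 22.14
= 306.86 mOsm/kg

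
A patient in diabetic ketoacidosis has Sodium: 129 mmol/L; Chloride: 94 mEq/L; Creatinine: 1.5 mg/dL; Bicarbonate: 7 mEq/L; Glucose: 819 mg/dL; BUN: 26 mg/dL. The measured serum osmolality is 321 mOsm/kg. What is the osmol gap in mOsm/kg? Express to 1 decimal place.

8.2 mOsm/kg

Calculated osmolality = 2·Na + glucose/18 + BUN/2.8
= 2·129 + 819/18 + 26/2.8
= 258 + 45.50 + 9.29
= 312.79 mOsm/kg ≈ 312.8 mOsm/kg
Osmolar gap = measured − calculated = 321 − 312.8 = 8.2 mOsm/kg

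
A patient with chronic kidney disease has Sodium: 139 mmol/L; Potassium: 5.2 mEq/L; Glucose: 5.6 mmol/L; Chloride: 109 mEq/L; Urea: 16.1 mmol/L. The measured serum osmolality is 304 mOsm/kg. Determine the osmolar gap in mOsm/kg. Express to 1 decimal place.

Calculated osmolality = 2·Na + glucose + urea
= 2·139 + 5.6 + 16.1
= 278 + 5.60 + 16.10
= 299.7 mOsm/kg ≈ 299.7 mOsm/kg
Osmolar gap = measured − calculated = 304 − 299.7 = 4.3 mOsm/kg

4.3 mOsm/kg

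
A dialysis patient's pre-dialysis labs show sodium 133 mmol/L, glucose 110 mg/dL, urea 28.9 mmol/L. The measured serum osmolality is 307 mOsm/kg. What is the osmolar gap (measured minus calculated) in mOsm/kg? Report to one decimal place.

6.0 mOsm/kg

Calculated osmolality = 2·Na + glucose/18 + urea
= 2·133 + 110/18 + 28.9
= 266 + 6.11 + 28.90
= 301.01 mOsm/kg ≈ 301.0 mOsm/kg
Osmolar gap = measured − calculated = 307 − 301.0 = 6.0 mOsm/kg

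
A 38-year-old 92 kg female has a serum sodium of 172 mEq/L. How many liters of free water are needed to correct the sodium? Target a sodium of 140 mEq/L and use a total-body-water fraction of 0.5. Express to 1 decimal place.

TBW = 0.5 · 92 = 46 L
Free water deficit = TBW · (Na/140 − 1)
= 46 · (172/140 − 1)
= 46 · 0.2286
= 10.52 L

10.5 L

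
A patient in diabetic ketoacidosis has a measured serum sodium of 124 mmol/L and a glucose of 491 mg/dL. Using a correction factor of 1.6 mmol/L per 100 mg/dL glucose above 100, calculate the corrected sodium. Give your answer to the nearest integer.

130 mmol/L

Corrected Na = measured Na + 1.6 · (glucose − 100)/100
= 124 + 1.6 · (491 − 100)/100
= 124 + 6.3
= 130.3 mmol/L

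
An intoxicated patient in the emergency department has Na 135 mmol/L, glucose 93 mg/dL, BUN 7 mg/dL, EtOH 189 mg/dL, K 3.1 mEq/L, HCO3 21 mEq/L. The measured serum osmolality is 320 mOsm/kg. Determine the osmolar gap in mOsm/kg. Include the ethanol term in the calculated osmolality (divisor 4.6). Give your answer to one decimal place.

1.2 mOsm/kg

Calculated osmolality = 2·Na + glucose/18 + BUN/2.8 + ethanol/4.6
= 2·135 + 93/18 + 7/2.8 + 189/4.6
= 270 + 5.17 + 2.50 + 41.09
= 318.76 mOsm/kg ≈ 318.8 mOsm/kg
Osmolar gap = measured − calculated = 320 − 318.8 = 1.2 mOsm/kg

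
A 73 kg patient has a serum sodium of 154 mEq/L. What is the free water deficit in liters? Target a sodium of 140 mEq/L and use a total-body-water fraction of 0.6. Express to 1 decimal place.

4.4 L

TBW = 0.6 · 73 = 43.8 L
Free water deficit = TBW · (Na/140 − 1)
= 43.8 · (154/140 − 1)
= 43.8 · 0.1
= 4.38 L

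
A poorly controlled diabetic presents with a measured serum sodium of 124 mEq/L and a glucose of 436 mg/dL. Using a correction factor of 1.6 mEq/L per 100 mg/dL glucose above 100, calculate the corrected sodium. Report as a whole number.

Corrected Na = measured Na + 1.6 · (glucose − 100)/100
= 124 + 1.6 · (436 − 100)/100
= 124 + 5.4
= 129.4 mEq/L

129 mEq/L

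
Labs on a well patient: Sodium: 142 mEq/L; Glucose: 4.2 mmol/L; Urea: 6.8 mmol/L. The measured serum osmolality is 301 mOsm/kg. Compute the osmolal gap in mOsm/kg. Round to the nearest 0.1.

6.0 mOsm/kg

Calculated osmolality = 2·Na + glucose + urea
= 2·142 + 4.2 + 6.8
= 284 + 4.20 + 6.80
= 295 mOsm/kg ≈ 295.0 mOsm/kg
Osmolar gap = measured − calculated = 301 − 295.0 = 6.0 mOsm/kg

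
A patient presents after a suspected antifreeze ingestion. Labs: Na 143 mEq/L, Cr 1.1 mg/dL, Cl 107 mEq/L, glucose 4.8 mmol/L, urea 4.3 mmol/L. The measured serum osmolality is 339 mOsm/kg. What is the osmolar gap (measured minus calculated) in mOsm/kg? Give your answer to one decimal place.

Calculated osmolality = 2·Na + glucose + urea
= 2·143 + 4.8 + 4.3
= 286 + 4.80 + 4.30
= 295.1 mOsm/kg ≈ 295.1 mOsm/kg
Osmolar gap = measured − calculated = 339 − 295.1 = 43.9 mOsm/kg

43.9 mOsm/kg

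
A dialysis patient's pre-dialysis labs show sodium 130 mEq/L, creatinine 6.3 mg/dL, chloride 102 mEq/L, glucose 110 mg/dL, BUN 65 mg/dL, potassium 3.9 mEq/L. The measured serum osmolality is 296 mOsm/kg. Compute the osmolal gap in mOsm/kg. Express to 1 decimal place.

6.7 mOsm/kg

Calculated osmolality = 2·Na + glucose/18 + BUN/2.8
= 2·130 + 110/18 + 65/2.8
= 260 + 6.11 + 23.21
= 289.32 mOsm/kg ≈ 289.3 mOsm/kg
Osmolar gap = measured − calculated = 296 − 289.3 = 6.7 mOsm/kg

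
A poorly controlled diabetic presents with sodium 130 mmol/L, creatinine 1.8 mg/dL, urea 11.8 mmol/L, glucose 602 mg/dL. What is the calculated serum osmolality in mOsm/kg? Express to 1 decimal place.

Calculated osmolality = 2·Na + glucose/18 + urea
= 2·130 + 602/18 + 11.8
= 260 + 33.44 + 11.80
= 305.24 mOsm/kg

305.2 mOsm/kg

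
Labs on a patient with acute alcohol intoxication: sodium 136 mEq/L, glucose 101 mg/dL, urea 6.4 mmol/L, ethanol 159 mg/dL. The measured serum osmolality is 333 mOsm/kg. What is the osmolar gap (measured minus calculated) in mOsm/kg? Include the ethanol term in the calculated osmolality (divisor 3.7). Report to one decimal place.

Calculated osmolality = 2·Na + glucose/18 + urea + ethanol/3.7
= 2·136 + 101/18 + 6.4 + 159/3.7
= 272 + 5.61 + 6.40 + 42.97
= 326.98 mOsm/kg ≈ 327.0 mOsm/kg
Osmolar gap = measured − calculated = 333 − 327.0 = 6.0 mOsm/kg

6.0 mOsm/kg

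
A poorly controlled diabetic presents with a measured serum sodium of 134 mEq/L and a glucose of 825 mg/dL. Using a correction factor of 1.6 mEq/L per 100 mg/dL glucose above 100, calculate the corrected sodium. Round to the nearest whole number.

Corrected Na = measured Na + 1.6 · (glucose − 100)/100
= 134 + 1.6 · (825 − 100)/100
= 134 + 11.6
= 145.6 mEq/L

146 mEq/L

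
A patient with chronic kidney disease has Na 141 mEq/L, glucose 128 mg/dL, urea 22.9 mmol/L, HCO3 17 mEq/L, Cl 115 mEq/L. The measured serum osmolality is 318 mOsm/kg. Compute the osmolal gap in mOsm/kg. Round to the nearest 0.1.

Calculated osmolality = 2·Na + glucose/18 + urea
= 2·141 + 128/18 + 22.9
= 282 + 7.11 + 22.90
= 312.01 mOsm/kg ≈ 312.0 mOsm/kg
Osmolar gap = measured − calculated = 318 − 312.0 = 6.0 mOsm/kg

6.0 mOsm/kg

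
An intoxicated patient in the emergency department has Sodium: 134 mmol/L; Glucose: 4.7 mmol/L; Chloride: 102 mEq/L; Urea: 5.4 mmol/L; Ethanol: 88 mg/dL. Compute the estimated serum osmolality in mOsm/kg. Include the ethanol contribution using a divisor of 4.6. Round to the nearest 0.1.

297.2 mOsm/kg

Calculated osmolality = 2·Na + glucose + urea + ethanol/4.6
= 2·134 + 4.7 + 5.4 + 88/4.6
= 268 + 4.70 + 5.40 + 19.13
= 297.23 mOsm/kg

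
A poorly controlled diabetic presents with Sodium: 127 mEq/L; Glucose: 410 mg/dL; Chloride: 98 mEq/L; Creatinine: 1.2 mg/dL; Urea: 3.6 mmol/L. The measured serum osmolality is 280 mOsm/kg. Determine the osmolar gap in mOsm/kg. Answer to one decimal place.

Calculated osmolality = 2·Na + glucose/18 + urea
= 2·127 + 410/18 + 3.6
= 254 + 22.78 + 3.60
= 280.38 mOsm/kg ≈ 280.4 mOsm/kg
Osmolar gap = measured − calculated = 280 − 280.4 = -0.4 mOsm/kg

-0.4 mOsm/kg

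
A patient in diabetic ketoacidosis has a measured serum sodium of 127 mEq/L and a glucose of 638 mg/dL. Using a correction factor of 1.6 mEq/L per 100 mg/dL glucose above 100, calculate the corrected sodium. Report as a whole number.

136 mEq/L

Corrected Na = measured Na + 1.6 · (glucose − 100)/100
= 127 + 1.6 · (638 − 100)/100
= 127 + 8.6
= 135.6 mEq/L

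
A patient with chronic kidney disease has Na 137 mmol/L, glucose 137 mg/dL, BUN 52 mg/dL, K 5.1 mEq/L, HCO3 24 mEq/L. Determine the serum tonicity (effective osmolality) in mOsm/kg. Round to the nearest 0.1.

Effective osmolality excludes urea (freely permeant across cell membranes):
2·Na + glucose/18
= 2·137 + 137/18
= 274 + 7.61
= 281.61 mOsm/kg

281.6 mOsm/kg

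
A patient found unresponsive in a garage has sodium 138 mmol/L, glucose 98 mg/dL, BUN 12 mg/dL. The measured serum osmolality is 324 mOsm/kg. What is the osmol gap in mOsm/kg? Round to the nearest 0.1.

38.3 mOsm/kg

Calculated osmolality = 2·Na + glucose/18 + BUN/2.8
= 2·138 + 98/18 + 12/2.8
= 276 + 5.44 + 4.29
= 285.73 mOsm/kg ≈ 285.7 mOsm/kg
Osmolar gap = measured − calculated = 324 − 285.7 = 38.3 mOsm/kg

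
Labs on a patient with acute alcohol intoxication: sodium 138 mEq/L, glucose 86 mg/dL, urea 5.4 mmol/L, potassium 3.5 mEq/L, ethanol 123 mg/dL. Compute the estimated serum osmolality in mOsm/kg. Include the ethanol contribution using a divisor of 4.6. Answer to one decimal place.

312.9 mOsm/kg

Calculated osmolality = 2·Na + glucose/18 + urea + ethanol/4.6
= 2·138 + 86/18 + 5.4 + 123/4.6
= 276 + 4.78 + 5.40 + 26.74
= 312.92 mOsm/kg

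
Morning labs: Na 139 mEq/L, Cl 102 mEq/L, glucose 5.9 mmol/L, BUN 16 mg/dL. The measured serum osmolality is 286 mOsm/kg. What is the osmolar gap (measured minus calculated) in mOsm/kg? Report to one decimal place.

-3.6 mOsm/kg

Calculated osmolality = 2·Na + glucose + BUN/2.8
= 2·139 + 5.9 + 16/2.8
= 278 + 5.90 + 5.71
= 289.61 mOsm/kg ≈ 289.6 mOsm/kg
Osmolar gap = measured − calculated = 286 − 289.6 = -3.6 mOsm/kg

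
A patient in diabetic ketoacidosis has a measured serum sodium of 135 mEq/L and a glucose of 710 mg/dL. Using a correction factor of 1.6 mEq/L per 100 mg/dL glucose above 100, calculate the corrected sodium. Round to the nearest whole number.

Corrected Na = measured Na + 1.6 · (glucose − 100)/100
= 135 + 1.6 · (710 − 100)/100
= 135 + 9.8
= 144.8 mEq/L

145 mEq/L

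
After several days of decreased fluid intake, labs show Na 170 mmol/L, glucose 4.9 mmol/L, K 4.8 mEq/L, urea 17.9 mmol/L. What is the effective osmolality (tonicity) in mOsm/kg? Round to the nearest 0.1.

344.9 mOsm/kg

Effective osmolality excludes urea (freely permeant across cell membranes):
2·Na + glucose
= 2·170 + 4.9
= 340 + 4.9
= 344.9 mOsm/kg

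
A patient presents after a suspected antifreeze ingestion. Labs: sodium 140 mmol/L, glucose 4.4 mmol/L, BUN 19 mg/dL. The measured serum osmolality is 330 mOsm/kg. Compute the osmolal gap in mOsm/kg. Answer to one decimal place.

Calculated osmolality = 2·Na + glucose + BUN/2.8
= 2·140 + 4.4 + 19/2.8
= 280 + 4.40 + 6.79
= 291.19 mOsm/kg ≈ 291.2 mOsm/kg
Osmolar gap = measured − calculated = 330 − 291.2 = 38.8 mOsm/kg

38.8 mOsm/kg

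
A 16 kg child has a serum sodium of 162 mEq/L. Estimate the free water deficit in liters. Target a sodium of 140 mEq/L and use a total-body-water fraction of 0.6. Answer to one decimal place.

TBW = 0.6 · 16 = 9.6 L
Free water deficit = TBW · (Na/140 − 1)
= 9.6 · (162/140 − 1)
= 9.6 · 0.1571
= 1.51 L

1.5 L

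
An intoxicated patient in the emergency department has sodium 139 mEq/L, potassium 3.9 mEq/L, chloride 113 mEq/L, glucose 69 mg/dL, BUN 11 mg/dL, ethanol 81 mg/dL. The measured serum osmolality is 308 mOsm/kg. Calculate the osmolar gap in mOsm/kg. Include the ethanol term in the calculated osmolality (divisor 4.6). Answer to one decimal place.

Calculated osmolality = 2·Na + glucose/18 + BUN/2.8 + ethanol/4.6
= 2·139 + 69/18 + 11/2.8 + 81/4.6
= 278 + 3.83 + 3.93 + 17.61
= 303.37 mOsm/kg ≈ 303.4 mOsm/kg
Osmolar gap = measured − calculated = 308 − 303.4 = 4.6 mOsm/kg

4.6 mOsm/kg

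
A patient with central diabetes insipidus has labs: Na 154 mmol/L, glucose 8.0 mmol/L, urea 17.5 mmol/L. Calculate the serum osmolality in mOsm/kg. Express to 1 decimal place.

333.5 mOsm/kg

Calculated osmolality = 2·Na + glucose + urea
= 2·154 + 8 + 17.5
= 308 + 8 + 17.50
= 333.5 mOsm/kg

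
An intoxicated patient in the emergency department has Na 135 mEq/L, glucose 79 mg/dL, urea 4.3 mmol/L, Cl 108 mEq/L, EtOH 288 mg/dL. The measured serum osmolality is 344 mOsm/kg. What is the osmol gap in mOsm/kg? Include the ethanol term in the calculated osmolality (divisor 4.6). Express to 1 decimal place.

Calculated osmolality = 2·Na + glucose/18 + urea + ethanol/4.6
= 2·135 + 79/18 + 4.3 + 288/4.6
= 270 + 4.39 + 4.30 + 62.61
= 341.3 mOsm/kg ≈ 341.3 mOsm/kg
Osmolar gap = measured − calculated = 344 − 341.3 = 2.7 mOsm/kg

2.7 mOsm/kg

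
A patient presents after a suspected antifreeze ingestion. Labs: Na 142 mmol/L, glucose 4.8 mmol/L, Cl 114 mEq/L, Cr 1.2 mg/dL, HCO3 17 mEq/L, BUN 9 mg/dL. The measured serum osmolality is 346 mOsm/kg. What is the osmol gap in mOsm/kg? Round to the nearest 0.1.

Calculated osmolality = 2·Na + glucose + BUN/2.8
= 2·142 + 4.8 + 9/2.8
= 284 + 4.80 + 3.21
= 292.01 mOsm/kg ≈ 292.0 mOsm/kg
Osmolar gap = measured − calculated = 346 − 292.0 = 54.0 mOsm/kg

54.0 mOsm/kg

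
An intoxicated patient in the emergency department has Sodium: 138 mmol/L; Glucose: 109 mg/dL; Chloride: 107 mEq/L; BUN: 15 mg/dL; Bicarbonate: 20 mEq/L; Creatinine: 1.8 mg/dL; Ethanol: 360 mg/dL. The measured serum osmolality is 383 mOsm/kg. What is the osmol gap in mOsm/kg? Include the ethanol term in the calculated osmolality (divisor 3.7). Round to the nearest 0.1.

-1.7 mOsm/kg

Calculated osmolality = 2·Na + glucose/18 + BUN/2.8 + ethanol/3.7
= 2·138 + 109/18 + 15/2.8 + 360/3.7
= 276 + 6.06 + 5.36 + 97.30
= 384.72 mOsm/kg ≈ 384.7 mOsm/kg
Osmolar gap = measured − calculated = 383 − 384.7 = -1.7 mOsm/kg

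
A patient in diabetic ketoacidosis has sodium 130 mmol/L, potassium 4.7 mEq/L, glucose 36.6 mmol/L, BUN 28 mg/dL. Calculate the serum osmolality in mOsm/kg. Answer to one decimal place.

Calculated osmolality = 2·Na + glucose + BUN/2.8
= 2·130 + 36.6 + 28/2.8
= 260 + 36.60 + 10
= 306.6 mOsm/kg

306.6 mOsm/kg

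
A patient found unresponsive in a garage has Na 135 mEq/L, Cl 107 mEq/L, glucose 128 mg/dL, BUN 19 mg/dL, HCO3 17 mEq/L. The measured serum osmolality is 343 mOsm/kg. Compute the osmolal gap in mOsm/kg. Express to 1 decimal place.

Calculated osmolality = 2·Na + glucose/18 + BUN/2.8
= 2·135 + 128/18 + 19/2.8
= 270 + 7.11 + 6.79
= 283.9 mOsm/kg ≈ 283.9 mOsm/kg
Osmolar gap = measured − calculated = 343 − 283.9 = 59.1 mOsm/kg

59.1 mOsm/kg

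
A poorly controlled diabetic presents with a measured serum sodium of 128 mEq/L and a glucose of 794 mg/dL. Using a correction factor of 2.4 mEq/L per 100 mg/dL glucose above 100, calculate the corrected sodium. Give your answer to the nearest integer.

Corrected Na = measured Na + 2.4 · (glucose − 100)/100
= 128 + 2.4 · (794 − 100)/100
= 128 + 16.7
= 144.7 mEq/L

145 mEq/L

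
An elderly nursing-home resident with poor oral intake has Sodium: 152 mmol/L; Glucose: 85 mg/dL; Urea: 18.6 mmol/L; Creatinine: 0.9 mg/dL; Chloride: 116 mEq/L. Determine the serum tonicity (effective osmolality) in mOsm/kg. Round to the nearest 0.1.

308.7 mOsm/kg

Effective osmolality excludes urea (freely permeant across cell membranes):
2·Na + glucose/18
= 2·152 + 85/18
= 304 + 4.72
= 308.72 mOsm/kg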